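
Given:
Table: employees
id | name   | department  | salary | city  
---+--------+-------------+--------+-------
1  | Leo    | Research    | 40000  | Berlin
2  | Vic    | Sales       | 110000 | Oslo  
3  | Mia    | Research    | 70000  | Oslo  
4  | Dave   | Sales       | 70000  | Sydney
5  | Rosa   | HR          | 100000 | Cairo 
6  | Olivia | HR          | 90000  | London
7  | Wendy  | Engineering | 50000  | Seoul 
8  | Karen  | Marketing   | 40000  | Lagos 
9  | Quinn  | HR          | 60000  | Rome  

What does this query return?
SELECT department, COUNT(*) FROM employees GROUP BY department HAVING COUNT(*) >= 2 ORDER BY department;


Groups with count >= 2:
  HR: 3 -> PASS
  Research: 2 -> PASS
  Sales: 2 -> PASS
  Engineering: 1 -> filtered out
  Marketing: 1 -> filtered out


3 groups:
HR, 3
Research, 2
Sales, 2


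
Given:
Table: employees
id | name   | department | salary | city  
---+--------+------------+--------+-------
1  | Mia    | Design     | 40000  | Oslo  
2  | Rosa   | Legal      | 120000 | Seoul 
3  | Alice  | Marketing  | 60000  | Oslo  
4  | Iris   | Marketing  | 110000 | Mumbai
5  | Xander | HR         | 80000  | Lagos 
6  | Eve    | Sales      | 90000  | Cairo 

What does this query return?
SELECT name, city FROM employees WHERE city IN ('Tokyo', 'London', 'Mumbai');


Filtering: city IN ('Tokyo', 'London', 'Mumbai')
Matching: 1 rows

1 rows:
Iris, Mumbai


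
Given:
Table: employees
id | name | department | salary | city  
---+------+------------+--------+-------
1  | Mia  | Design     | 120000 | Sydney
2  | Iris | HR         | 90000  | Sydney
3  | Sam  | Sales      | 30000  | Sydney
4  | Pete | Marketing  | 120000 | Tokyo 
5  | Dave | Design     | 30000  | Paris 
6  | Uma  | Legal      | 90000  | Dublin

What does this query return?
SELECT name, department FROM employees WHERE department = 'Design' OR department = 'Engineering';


Filtering: department = 'Design' OR 'Engineering'
Matching: 2 rows

2 rows:
Mia, Design
Dave, Design


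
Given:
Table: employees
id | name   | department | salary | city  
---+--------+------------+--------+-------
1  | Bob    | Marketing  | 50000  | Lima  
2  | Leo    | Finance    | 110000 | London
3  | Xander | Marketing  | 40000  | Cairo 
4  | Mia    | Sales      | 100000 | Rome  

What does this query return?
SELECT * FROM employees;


SELECT * returns all 4 rows with all columns

4 rows:
1, Bob, Marketing, 50000, Lima
2, Leo, Finance, 110000, London
3, Xander, Marketing, 40000, Cairo
4, Mia, Sales, 100000, Rome


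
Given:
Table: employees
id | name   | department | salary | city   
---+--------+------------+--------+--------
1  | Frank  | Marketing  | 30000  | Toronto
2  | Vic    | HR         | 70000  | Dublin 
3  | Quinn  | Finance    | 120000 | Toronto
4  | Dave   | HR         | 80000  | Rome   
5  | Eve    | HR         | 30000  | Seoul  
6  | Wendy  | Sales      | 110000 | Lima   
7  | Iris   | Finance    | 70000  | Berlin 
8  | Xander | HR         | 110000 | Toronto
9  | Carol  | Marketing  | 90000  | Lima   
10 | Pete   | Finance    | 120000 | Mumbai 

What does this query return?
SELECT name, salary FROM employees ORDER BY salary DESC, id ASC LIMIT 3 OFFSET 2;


Sort by salary DESC (id ASC tiebreak), then skip 2 and take 3
Rows 3 through 5

3 rows:
Wendy, 110000
Xander, 110000
Carol, 90000


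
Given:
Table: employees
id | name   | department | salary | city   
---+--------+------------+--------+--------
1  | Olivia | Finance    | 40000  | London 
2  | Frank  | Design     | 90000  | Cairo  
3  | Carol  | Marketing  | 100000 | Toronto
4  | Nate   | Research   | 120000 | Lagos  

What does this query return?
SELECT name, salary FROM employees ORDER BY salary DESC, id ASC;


Sorting by salary DESC, then id ASC for ties

4 rows:
Nate, 120000
Carol, 100000
Frank, 90000
Olivia, 40000


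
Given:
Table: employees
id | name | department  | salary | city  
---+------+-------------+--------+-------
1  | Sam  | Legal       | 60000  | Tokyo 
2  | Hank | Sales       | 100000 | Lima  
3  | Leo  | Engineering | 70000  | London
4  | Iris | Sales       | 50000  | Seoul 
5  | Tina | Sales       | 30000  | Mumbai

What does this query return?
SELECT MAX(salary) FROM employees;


Salaries: 60000, 100000, 70000, 50000, 30000
MAX = 100000

100000


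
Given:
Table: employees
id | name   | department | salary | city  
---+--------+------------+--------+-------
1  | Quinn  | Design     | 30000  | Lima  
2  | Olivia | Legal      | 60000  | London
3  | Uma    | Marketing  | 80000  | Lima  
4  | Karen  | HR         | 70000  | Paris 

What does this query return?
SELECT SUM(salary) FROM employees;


SUM(salary) = 30000 + 60000 + 80000 + 70000 = 240000

240000


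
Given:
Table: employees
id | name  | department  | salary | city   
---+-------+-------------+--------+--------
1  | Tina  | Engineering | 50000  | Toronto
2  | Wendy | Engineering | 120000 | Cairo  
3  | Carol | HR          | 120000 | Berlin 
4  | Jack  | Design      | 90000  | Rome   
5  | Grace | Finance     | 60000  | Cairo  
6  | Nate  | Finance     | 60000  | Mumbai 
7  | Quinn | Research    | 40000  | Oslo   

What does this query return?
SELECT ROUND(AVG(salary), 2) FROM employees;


SUM(salary) = 540000
COUNT = 7
ROUND(AVG, 2) = ROUND(540000 / 7, 2) = 77142.86

77142.86


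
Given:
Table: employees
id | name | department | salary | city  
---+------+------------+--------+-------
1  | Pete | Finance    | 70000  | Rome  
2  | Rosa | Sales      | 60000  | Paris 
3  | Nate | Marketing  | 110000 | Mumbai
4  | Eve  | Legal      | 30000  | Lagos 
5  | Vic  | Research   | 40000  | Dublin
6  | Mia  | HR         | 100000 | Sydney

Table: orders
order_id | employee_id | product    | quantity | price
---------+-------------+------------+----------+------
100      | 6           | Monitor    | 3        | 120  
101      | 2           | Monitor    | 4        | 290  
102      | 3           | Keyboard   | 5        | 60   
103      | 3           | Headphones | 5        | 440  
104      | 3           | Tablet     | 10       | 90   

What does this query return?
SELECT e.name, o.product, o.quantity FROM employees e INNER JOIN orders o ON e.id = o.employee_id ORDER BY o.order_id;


Joining employees.id = orders.employee_id:
  employee Mia (id=6) -> order Monitor
  employee Rosa (id=2) -> order Monitor
  employee Nate (id=3) -> order Keyboard
  employee Nate (id=3) -> order Headphones
  employee Nate (id=3) -> order Tablet


5 rows:
Mia, Monitor, 3
Rosa, Monitor, 4
Nate, Keyboard, 5
Nate, Headphones, 5
Nate, Tablet, 10


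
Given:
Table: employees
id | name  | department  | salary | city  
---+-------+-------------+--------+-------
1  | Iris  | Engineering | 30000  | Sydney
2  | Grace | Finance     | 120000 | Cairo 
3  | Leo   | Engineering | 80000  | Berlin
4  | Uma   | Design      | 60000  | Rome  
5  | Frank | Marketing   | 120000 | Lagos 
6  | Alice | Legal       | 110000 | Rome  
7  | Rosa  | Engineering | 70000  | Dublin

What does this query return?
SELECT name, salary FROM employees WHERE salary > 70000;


Filtering: salary > 70000
Matching: 4 rows

4 rows:
Grace, 120000
Leo, 80000
Frank, 120000
Alice, 110000


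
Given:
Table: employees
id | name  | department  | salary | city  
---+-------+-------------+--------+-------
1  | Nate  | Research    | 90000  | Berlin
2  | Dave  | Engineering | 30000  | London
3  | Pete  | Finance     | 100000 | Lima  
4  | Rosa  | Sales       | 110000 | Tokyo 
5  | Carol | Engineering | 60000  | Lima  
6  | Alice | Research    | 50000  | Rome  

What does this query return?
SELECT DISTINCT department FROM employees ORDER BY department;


All 'department' values (row order): Research, Engineering, Finance, Sales, Engineering, Research
Removing duplicates leaves 4 unique value(s).

4 values:
Engineering
Finance
Research
Sales


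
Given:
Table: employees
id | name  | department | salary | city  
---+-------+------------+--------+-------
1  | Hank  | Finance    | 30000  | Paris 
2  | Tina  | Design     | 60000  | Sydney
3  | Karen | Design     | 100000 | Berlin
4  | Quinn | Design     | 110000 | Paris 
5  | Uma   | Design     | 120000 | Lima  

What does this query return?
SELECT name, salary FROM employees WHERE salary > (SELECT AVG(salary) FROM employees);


Subquery: AVG(salary) = 84000.0
Filtering: salary > 84000.0
  Karen (100000) -> MATCH
  Quinn (110000) -> MATCH
  Uma (120000) -> MATCH


3 rows:
Karen, 100000
Quinn, 110000
Uma, 120000


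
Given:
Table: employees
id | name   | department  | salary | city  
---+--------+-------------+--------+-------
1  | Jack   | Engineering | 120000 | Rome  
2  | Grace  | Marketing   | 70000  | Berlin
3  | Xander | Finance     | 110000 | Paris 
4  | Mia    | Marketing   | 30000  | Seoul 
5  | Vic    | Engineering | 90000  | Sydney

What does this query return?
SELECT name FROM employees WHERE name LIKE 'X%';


LIKE 'X%' matches names starting with 'X'
Matching: 1

1 rows:
Xander


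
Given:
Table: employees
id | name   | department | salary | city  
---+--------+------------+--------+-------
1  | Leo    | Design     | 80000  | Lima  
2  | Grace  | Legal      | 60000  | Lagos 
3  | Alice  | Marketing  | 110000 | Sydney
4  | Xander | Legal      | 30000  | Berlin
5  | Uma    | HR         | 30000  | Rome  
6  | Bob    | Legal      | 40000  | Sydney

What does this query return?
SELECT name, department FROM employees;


Projecting columns: name, department

6 rows:
Leo, Design
Grace, Legal
Alice, Marketing
Xander, Legal
Uma, HR
Bob, Legal


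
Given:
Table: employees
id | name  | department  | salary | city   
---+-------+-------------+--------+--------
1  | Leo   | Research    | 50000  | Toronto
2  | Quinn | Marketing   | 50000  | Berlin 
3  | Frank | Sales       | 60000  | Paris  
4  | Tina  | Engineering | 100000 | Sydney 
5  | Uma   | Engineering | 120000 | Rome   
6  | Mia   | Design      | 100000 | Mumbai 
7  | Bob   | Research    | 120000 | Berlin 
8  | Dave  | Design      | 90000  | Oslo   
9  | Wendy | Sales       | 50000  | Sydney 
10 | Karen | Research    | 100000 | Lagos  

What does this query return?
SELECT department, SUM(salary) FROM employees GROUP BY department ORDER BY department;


Summing salary within each department:
  Design: 100000 + 90000 = 190000
  Engineering: 100000 + 120000 = 220000
  Marketing: 50000 = 50000
  Research: 50000 + 120000 + 100000 = 270000
  Sales: 60000 + 50000 = 110000


5 groups:
Design, 190000
Engineering, 220000
Marketing, 50000
Research, 270000
Sales, 110000


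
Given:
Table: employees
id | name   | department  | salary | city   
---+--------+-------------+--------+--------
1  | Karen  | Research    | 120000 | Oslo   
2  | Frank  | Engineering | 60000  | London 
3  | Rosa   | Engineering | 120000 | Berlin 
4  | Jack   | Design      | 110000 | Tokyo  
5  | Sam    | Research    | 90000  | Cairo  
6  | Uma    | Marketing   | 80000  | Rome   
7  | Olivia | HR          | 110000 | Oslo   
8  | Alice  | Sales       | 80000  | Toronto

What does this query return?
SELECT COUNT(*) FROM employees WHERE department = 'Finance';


Counting rows where department = 'Finance'


0


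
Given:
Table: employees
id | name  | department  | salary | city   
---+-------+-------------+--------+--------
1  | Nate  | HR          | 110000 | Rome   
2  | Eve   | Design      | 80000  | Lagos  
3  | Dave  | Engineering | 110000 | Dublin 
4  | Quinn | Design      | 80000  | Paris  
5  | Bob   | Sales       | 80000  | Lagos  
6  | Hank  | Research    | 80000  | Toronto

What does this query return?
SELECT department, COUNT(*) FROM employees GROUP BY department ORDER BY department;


Assigning each row to its department group:
  Nate -> HR
  Eve -> Design
  Dave -> Engineering
  Quinn -> Design
  Bob -> Sales
  Hank -> Research


5 groups:
Design, 2
Engineering, 1
HR, 1
Research, 1
Sales, 1


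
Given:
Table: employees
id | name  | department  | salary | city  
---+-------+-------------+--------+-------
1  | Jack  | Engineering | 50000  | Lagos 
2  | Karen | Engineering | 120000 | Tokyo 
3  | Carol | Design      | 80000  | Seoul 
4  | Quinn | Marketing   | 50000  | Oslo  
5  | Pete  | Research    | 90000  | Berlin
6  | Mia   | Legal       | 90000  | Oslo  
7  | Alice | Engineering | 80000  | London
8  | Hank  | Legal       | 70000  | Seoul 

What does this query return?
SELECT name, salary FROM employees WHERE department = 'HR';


Filtering: department = 'HR'
Matching rows: 0

Empty result set (0 rows)


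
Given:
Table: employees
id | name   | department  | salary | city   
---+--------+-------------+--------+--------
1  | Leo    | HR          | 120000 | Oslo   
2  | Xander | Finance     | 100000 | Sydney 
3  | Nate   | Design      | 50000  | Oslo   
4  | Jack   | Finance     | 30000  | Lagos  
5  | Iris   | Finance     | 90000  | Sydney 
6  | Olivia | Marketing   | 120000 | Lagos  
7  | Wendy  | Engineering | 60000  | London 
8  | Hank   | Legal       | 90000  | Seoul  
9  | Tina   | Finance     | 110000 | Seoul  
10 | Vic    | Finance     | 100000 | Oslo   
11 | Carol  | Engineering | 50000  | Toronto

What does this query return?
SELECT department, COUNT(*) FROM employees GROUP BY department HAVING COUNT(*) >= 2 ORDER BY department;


Groups with count >= 2:
  Engineering: 2 -> PASS
  Finance: 5 -> PASS
  Design: 1 -> filtered out
  HR: 1 -> filtered out
  Legal: 1 -> filtered out
  Marketing: 1 -> filtered out


2 groups:
Engineering, 2
Finance, 5


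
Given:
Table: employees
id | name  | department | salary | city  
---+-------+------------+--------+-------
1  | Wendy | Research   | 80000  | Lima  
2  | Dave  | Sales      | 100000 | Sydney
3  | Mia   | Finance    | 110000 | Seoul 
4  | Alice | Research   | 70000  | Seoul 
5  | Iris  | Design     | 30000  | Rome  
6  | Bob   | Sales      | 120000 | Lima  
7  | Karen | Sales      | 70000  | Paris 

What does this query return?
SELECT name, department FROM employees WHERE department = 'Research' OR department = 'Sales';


Filtering: department = 'Research' OR 'Sales'
Matching: 5 rows

5 rows:
Wendy, Research
Dave, Sales
Alice, Research
Bob, Sales
Karen, Sales


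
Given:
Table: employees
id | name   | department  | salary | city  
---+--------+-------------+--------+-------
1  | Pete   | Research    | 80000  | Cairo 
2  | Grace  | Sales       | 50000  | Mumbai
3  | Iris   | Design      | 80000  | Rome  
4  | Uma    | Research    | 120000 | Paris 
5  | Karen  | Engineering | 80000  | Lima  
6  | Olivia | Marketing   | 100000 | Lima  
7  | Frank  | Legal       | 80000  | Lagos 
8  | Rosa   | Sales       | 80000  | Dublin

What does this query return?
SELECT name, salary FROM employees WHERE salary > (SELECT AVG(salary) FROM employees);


Subquery: AVG(salary) = 83750.0
Filtering: salary > 83750.0
  Uma (120000) -> MATCH
  Olivia (100000) -> MATCH


2 rows:
Uma, 120000
Olivia, 100000


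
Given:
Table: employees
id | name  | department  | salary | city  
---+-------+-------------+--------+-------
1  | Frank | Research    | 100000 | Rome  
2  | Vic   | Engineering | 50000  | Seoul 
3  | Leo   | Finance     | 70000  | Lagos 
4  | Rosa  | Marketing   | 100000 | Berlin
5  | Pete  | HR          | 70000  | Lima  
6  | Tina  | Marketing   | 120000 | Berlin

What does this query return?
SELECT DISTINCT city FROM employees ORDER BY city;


All 'city' values (row order): Rome, Seoul, Lagos, Berlin, Lima, Berlin
Removing duplicates leaves 5 unique value(s).

5 values:
Berlin
Lagos
Lima
Rome
Seoul


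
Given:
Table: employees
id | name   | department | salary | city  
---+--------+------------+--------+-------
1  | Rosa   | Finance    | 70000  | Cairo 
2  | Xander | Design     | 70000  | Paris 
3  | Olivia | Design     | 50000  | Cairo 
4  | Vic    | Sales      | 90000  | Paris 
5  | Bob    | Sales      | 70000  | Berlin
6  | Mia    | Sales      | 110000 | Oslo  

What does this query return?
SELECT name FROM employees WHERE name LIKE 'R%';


LIKE 'R%' matches names starting with 'R'
Matching: 1

1 rows:
Rosa


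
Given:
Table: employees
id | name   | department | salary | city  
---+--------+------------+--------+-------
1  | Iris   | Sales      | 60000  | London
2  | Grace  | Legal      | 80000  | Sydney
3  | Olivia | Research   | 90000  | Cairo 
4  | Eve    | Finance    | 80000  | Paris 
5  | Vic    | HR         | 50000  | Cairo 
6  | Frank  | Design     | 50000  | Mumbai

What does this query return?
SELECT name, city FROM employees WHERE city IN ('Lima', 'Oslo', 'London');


Filtering: city IN ('Lima', 'Oslo', 'London')
Matching: 1 rows

1 rows:
Iris, London


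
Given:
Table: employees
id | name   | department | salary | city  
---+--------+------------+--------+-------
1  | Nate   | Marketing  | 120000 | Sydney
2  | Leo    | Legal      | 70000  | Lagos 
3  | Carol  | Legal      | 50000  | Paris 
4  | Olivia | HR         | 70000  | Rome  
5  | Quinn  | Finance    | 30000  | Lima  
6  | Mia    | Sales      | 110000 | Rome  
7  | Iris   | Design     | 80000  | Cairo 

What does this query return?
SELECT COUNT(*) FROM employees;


COUNT(*) counts all rows

7


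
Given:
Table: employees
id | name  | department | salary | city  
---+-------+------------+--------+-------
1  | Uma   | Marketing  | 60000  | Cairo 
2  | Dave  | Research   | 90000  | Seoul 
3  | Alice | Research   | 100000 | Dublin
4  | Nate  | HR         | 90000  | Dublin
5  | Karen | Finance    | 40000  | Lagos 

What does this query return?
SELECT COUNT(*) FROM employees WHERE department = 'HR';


Counting rows where department = 'HR'
  Nate -> MATCH


1


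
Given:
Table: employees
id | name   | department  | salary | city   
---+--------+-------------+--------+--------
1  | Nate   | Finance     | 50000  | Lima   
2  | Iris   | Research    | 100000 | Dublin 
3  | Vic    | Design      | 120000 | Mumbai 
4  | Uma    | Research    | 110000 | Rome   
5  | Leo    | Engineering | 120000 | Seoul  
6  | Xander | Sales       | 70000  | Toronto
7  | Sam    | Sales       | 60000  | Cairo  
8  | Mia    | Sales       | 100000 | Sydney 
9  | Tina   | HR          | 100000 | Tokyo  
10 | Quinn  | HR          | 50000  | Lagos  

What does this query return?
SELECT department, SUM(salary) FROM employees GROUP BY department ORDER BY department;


Summing salary within each department:
  Design: 120000 = 120000
  Engineering: 120000 = 120000
  Finance: 50000 = 50000
  HR: 100000 + 50000 = 150000
  Research: 100000 + 110000 = 210000
  Sales: 70000 + 60000 + 100000 = 230000


6 groups:
Design, 120000
Engineering, 120000
Finance, 50000
HR, 150000
Research, 210000
Sales, 230000


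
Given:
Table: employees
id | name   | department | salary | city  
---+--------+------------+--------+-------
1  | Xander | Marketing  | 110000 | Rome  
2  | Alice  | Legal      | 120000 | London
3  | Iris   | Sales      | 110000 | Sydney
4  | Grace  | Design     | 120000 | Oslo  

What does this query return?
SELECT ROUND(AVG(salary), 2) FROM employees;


SUM(salary) = 460000
COUNT = 4
ROUND(AVG, 2) = ROUND(460000 / 4, 2) = 115000.0

115000.0


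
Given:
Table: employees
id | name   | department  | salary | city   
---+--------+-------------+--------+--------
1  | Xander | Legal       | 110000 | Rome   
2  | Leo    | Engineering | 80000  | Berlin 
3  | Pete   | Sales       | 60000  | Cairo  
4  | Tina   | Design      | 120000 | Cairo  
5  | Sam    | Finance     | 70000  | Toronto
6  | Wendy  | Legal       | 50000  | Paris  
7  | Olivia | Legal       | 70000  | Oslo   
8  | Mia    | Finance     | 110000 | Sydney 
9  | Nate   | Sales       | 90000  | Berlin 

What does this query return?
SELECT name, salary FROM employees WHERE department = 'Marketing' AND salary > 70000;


Filtering: department = 'Marketing' AND salary > 70000
Matching: 0 rows

Empty result set (0 rows)


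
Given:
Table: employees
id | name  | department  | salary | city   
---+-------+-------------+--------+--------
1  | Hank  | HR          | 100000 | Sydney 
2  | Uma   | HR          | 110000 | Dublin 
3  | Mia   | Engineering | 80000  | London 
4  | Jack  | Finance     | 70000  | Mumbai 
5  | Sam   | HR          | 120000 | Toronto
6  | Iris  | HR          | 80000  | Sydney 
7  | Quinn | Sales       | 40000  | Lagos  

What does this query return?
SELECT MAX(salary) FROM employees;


Salaries: 100000, 110000, 80000, 70000, 120000, 80000, 40000
MAX = 120000

120000


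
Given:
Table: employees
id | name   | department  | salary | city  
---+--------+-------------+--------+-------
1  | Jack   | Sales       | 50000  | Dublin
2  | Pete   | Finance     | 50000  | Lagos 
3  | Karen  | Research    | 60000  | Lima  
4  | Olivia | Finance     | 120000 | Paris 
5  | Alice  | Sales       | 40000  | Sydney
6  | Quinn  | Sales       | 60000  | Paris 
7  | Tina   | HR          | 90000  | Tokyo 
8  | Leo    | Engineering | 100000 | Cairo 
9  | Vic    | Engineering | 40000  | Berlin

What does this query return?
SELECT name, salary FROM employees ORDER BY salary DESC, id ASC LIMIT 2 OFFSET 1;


Sort by salary DESC (id ASC tiebreak), then skip 1 and take 2
Rows 2 through 3

2 rows:
Leo, 100000
Tina, 90000


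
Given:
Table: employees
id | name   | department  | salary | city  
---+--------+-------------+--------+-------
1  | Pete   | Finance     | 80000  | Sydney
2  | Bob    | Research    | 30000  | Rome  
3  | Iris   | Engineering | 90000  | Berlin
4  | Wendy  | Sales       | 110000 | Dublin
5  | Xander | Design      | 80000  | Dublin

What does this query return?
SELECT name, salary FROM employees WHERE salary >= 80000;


Filtering: salary >= 80000
Matching: 4 rows

4 rows:
Pete, 80000
Iris, 90000
Wendy, 110000
Xander, 80000


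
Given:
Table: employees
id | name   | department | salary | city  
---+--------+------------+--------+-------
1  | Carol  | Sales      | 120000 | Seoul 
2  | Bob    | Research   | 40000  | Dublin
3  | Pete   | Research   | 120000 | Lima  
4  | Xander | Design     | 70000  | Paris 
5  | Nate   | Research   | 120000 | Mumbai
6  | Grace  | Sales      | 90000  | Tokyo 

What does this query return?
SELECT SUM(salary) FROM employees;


SUM(salary) = 120000 + 40000 + 120000 + 70000 + 120000 + 90000 = 560000

560000


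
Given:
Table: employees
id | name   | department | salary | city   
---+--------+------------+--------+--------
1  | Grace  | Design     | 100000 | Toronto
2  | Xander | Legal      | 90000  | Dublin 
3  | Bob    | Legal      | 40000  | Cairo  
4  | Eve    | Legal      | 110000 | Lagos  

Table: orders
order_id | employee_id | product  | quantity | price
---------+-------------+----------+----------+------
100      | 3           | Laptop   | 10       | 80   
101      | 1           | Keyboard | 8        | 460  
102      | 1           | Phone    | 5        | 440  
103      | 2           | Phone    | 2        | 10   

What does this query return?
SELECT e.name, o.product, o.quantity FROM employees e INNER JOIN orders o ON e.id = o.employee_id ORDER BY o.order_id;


Joining employees.id = orders.employee_id:
  employee Bob (id=3) -> order Laptop
  employee Grace (id=1) -> order Keyboard
  employee Grace (id=1) -> order Phone
  employee Xander (id=2) -> order Phone


4 rows:
Bob, Laptop, 10
Grace, Keyboard, 8
Grace, Phone, 5
Xander, Phone, 2


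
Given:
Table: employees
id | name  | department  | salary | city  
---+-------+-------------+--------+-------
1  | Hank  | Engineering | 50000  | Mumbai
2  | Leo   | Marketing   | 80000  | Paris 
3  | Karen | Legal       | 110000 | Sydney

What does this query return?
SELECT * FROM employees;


SELECT * returns all 3 rows with all columns

3 rows:
1, Hank, Engineering, 50000, Mumbai
2, Leo, Marketing, 80000, Paris
3, Karen, Legal, 110000, Sydney


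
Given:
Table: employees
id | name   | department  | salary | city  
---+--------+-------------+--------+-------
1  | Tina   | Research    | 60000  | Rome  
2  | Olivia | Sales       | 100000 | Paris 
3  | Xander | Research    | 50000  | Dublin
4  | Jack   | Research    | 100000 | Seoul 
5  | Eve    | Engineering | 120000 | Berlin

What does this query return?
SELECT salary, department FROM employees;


Projecting columns: salary, department

5 rows:
60000, Research
100000, Sales
50000, Research
100000, Research
120000, Engineering


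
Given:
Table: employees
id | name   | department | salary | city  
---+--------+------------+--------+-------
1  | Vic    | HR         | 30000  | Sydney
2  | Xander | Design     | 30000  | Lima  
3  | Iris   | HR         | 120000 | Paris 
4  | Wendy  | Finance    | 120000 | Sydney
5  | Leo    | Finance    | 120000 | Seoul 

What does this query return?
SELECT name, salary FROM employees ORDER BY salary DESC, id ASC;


Sorting by salary DESC, then id ASC for ties

5 rows:
Iris, 120000
Wendy, 120000
Leo, 120000
Vic, 30000
Xander, 30000


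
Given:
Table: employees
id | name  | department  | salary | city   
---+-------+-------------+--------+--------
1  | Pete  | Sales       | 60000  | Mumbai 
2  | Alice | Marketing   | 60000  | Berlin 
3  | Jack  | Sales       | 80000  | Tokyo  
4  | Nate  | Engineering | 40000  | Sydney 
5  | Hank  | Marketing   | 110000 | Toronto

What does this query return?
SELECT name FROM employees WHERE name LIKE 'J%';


LIKE 'J%' matches names starting with 'J'
Matching: 1

1 rows:
Jack


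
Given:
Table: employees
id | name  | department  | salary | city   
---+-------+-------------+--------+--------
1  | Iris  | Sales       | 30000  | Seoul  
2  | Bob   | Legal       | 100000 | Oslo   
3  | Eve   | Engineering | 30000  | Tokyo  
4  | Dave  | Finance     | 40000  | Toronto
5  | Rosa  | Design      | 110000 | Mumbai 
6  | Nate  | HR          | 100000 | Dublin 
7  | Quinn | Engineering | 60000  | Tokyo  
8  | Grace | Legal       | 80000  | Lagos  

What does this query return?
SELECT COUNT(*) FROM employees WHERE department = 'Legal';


Counting rows where department = 'Legal'
  Bob -> MATCH
  Grace -> MATCH


2


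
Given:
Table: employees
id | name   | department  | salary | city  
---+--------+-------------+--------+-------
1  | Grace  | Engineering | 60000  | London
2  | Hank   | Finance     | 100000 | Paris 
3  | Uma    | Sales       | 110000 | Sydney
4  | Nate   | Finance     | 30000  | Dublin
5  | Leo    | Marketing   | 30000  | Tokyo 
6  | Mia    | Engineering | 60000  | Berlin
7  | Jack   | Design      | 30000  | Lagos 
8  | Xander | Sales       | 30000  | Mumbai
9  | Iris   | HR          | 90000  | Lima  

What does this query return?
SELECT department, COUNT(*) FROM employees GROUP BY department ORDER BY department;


Assigning each row to its department group:
  Grace -> Engineering
  Hank -> Finance
  Uma -> Sales
  Nate -> Finance
  Leo -> Marketing
  Mia -> Engineering
  Jack -> Design
  Xander -> Sales
  Iris -> HR


6 groups:
Design, 1
Engineering, 2
Finance, 2
HR, 1
Marketing, 1
Sales, 2


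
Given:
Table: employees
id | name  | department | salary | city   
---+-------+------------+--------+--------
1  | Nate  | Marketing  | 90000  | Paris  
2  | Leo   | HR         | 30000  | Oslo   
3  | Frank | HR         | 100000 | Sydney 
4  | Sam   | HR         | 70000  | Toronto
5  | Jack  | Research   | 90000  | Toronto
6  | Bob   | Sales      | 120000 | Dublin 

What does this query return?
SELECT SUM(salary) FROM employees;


SUM(salary) = 90000 + 30000 + 100000 + 70000 + 90000 + 120000 = 500000

500000


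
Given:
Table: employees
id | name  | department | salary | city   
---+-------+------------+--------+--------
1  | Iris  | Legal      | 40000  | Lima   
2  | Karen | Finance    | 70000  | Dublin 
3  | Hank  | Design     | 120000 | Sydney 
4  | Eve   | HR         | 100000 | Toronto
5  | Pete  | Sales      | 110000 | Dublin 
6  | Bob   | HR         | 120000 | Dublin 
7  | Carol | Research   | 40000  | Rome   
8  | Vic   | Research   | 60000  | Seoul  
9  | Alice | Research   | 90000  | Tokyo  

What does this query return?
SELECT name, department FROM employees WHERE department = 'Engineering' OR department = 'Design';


Filtering: department = 'Engineering' OR 'Design'
Matching: 1 rows

1 rows:
Hank, Design


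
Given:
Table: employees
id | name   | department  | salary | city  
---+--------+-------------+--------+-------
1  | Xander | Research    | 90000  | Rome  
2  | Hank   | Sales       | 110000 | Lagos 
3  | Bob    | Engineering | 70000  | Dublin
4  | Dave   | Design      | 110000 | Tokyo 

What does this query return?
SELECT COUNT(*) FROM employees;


COUNT(*) counts all rows

4


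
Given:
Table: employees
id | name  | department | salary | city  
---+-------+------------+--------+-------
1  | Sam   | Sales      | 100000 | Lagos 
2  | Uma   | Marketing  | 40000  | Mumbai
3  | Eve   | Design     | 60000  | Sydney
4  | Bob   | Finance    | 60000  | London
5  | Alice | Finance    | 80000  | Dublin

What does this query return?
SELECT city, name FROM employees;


Projecting columns: city, name

5 rows:
Lagos, Sam
Mumbai, Uma
Sydney, Eve
London, Bob
Dublin, Alice


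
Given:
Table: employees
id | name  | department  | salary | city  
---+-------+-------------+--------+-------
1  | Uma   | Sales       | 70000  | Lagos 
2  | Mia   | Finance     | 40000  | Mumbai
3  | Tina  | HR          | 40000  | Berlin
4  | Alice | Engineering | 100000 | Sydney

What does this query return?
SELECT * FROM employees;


SELECT * returns all 4 rows with all columns

4 rows:
1, Uma, Sales, 70000, Lagos
2, Mia, Finance, 40000, Mumbai
3, Tina, HR, 40000, Berlin
4, Alice, Engineering, 100000, Sydney


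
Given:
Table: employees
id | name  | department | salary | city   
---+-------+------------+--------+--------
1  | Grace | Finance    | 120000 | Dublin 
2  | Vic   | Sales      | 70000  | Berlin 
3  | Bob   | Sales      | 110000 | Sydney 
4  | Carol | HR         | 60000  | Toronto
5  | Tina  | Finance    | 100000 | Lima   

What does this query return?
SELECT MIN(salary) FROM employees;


Salaries: 120000, 70000, 110000, 60000, 100000
MIN = 60000

60000


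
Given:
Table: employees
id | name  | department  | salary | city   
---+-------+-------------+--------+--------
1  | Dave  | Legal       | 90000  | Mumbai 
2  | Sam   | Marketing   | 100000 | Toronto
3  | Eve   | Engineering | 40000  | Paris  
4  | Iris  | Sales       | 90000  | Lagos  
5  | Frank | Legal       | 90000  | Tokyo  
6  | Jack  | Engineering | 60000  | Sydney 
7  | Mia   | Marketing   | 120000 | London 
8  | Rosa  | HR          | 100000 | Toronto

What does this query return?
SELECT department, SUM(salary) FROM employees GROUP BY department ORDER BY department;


Summing salary within each department:
  Engineering: 40000 + 60000 = 100000
  HR: 100000 = 100000
  Legal: 90000 + 90000 = 180000
  Marketing: 100000 + 120000 = 220000
  Sales: 90000 = 90000


5 groups:
Engineering, 100000
HR, 100000
Legal, 180000
Marketing, 220000
Sales, 90000


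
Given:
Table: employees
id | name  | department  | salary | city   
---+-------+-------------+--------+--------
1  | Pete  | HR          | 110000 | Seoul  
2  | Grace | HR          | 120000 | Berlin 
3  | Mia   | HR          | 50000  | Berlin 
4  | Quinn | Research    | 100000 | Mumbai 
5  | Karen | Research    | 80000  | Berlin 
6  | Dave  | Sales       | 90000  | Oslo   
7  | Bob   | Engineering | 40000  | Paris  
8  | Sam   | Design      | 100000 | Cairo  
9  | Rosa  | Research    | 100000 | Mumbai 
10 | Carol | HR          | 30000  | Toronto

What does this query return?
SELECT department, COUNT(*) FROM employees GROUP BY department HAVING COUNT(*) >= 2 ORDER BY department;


Groups with count >= 2:
  HR: 4 -> PASS
  Research: 3 -> PASS
  Design: 1 -> filtered out
  Engineering: 1 -> filtered out
  Sales: 1 -> filtered out


2 groups:
HR, 4
Research, 3


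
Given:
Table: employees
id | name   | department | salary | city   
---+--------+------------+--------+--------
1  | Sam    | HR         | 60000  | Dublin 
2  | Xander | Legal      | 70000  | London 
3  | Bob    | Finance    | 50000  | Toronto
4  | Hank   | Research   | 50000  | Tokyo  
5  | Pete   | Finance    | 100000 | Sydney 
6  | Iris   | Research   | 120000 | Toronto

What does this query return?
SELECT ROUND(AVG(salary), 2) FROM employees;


SUM(salary) = 450000
COUNT = 6
ROUND(AVG, 2) = ROUND(450000 / 6, 2) = 75000.0

75000.0


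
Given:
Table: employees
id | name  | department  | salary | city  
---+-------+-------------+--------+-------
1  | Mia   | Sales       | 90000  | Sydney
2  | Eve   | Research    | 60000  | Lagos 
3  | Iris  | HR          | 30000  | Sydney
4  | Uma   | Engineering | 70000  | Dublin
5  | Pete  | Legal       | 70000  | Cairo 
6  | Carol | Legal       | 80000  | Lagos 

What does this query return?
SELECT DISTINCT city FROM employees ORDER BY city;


All 'city' values (row order): Sydney, Lagos, Sydney, Dublin, Cairo, Lagos
Removing duplicates leaves 4 unique value(s).

4 values:
Cairo
Dublin
Lagos
Sydney


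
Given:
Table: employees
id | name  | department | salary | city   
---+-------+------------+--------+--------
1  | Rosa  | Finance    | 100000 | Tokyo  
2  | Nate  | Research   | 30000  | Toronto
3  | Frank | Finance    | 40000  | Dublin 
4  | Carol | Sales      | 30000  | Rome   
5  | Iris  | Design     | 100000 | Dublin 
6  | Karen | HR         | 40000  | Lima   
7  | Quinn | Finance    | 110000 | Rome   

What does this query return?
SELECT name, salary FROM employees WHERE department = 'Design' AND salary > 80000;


Filtering: department = 'Design' AND salary > 80000
Matching: 1 rows

1 rows:
Iris, 100000


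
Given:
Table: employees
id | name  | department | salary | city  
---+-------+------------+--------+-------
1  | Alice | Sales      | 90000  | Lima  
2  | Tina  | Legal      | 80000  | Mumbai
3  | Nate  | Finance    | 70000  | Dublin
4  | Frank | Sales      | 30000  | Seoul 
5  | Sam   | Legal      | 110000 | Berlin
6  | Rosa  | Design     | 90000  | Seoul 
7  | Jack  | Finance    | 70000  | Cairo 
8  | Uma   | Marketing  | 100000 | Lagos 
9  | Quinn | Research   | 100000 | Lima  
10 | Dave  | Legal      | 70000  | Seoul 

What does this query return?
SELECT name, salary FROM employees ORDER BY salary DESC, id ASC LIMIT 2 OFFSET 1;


Sort by salary DESC (id ASC tiebreak), then skip 1 and take 2
Rows 2 through 3

2 rows:
Uma, 100000
Quinn, 100000


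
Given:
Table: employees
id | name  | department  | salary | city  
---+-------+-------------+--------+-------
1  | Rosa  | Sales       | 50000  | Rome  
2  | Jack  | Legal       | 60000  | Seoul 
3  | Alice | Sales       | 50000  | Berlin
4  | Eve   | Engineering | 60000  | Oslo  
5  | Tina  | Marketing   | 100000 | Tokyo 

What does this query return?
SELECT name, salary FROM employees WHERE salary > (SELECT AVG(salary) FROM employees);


Subquery: AVG(salary) = 64000.0
Filtering: salary > 64000.0
  Tina (100000) -> MATCH


1 rows:
Tina, 100000


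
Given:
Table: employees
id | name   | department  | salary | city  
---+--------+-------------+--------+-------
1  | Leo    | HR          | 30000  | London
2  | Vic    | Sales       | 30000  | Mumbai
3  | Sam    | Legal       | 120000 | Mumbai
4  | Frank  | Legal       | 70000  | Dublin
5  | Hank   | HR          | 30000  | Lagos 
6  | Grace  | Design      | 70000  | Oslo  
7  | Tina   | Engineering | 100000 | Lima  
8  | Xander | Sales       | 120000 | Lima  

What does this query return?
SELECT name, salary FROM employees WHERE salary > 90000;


Filtering: salary > 90000
Matching: 3 rows

3 rows:
Sam, 120000
Tina, 100000
Xander, 120000


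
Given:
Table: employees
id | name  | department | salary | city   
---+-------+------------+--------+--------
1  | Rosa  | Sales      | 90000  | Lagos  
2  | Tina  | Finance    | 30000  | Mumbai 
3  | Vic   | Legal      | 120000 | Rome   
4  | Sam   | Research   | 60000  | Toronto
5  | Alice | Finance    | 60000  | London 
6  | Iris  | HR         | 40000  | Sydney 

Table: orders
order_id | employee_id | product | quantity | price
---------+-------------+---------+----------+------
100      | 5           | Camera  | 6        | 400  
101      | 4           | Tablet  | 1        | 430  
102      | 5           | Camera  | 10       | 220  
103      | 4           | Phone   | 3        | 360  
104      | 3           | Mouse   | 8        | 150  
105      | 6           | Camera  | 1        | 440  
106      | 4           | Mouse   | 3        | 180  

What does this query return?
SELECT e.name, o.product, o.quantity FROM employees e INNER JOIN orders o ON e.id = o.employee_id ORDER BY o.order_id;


Joining employees.id = orders.employee_id:
  employee Alice (id=5) -> order Camera
  employee Sam (id=4) -> order Tablet
  employee Alice (id=5) -> order Camera
  employee Sam (id=4) -> order Phone
  employee Vic (id=3) -> order Mouse
  employee Iris (id=6) -> order Camera
  employee Sam (id=4) -> order Mouse


7 rows:
Alice, Camera, 6
Sam, Tablet, 1
Alice, Camera, 10
Sam, Phone, 3
Vic, Mouse, 8
Iris, Camera, 1
Sam, Mouse, 3


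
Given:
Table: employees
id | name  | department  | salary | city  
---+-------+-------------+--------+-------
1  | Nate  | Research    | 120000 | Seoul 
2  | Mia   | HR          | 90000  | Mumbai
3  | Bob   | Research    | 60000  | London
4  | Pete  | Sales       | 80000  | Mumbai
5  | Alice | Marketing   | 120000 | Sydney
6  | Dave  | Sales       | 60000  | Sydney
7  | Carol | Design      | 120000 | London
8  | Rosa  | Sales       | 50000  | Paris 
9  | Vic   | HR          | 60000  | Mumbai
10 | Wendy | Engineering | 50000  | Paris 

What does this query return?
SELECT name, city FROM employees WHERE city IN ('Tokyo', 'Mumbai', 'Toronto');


Filtering: city IN ('Tokyo', 'Mumbai', 'Toronto')
Matching: 3 rows

3 rows:
Mia, Mumbai
Pete, Mumbai
Vic, Mumbai


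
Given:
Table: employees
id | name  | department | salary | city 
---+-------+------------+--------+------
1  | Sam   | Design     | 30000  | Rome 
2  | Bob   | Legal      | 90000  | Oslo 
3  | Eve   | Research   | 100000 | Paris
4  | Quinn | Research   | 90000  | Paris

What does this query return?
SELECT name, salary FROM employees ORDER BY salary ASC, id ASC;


Sorting by salary ASC, then id ASC for ties

4 rows:
Sam, 30000
Bob, 90000
Quinn, 90000
Eve, 100000


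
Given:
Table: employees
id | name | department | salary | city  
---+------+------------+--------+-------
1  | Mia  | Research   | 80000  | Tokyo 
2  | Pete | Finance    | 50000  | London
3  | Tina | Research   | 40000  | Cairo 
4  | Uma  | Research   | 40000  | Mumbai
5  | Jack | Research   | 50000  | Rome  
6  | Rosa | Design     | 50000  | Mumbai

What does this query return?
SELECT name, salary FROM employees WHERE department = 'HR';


Filtering: department = 'HR'
Matching rows: 0

Empty result set (0 rows)


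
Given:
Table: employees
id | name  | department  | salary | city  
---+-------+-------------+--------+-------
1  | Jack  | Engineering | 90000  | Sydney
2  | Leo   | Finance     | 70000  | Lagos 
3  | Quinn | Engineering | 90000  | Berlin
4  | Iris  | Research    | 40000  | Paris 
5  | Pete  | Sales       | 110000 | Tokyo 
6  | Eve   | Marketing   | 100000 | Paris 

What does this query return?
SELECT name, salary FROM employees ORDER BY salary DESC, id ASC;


Sorting by salary DESC, then id ASC for ties

6 rows:
Pete, 110000
Eve, 100000
Jack, 90000
Quinn, 90000
Leo, 70000
Iris, 40000


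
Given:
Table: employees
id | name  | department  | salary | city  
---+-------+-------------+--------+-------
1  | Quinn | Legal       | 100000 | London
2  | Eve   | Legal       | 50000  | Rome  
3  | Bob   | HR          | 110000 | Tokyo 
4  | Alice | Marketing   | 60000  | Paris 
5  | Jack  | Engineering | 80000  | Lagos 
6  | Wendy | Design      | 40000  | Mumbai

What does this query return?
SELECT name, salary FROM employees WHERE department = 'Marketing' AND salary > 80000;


Filtering: department = 'Marketing' AND salary > 80000
Matching: 0 rows

Empty result set (0 rows)


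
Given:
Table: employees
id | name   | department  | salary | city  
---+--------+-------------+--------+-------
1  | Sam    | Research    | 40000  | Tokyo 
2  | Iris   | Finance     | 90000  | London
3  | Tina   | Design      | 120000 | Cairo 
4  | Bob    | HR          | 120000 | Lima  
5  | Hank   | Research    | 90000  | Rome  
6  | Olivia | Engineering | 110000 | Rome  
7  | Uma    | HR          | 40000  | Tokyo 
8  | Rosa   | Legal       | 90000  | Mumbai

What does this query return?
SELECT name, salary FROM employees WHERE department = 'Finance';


Filtering: department = 'Finance'
Matching rows: 1

1 rows:
Iris, 90000
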